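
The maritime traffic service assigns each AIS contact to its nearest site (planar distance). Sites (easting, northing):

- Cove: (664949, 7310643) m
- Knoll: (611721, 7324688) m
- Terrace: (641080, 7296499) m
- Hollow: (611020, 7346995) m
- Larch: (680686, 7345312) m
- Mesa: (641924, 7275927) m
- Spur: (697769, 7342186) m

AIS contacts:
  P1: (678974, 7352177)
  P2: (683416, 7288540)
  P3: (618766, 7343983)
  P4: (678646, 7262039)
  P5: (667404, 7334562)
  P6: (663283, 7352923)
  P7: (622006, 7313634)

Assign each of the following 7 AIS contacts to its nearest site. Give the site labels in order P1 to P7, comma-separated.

Larch, Cove, Hollow, Mesa, Larch, Larch, Knoll

P1 → Larch (d²=50059169.00)
P2 → Cove (d²=829572698.00)
P3 → Hollow (d²=69072660.00)
P4 → Mesa (d²=1541381828.00)
P5 → Larch (d²=291974024.00)
P6 → Larch (d²=360791730.00)
P7 → Knoll (d²=227972141.00)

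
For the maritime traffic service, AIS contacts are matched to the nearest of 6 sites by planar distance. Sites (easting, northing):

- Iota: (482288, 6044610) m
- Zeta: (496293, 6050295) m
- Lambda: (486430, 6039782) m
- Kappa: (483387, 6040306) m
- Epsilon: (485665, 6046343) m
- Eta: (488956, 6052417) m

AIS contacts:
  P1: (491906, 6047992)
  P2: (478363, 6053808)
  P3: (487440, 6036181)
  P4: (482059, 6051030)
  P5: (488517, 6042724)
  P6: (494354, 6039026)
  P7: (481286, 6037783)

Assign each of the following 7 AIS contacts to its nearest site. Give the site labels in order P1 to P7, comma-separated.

P1 → Zeta (d²=24549578.00)
P2 → Iota (d²=100008829.00)
P3 → Lambda (d²=13987301.00)
P4 → Epsilon (d²=34971205.00)
P5 → Lambda (d²=13010933.00)
P6 → Lambda (d²=63361312.00)
P7 → Kappa (d²=10779730.00)

Zeta, Iota, Lambda, Epsilon, Lambda, Lambda, Kappa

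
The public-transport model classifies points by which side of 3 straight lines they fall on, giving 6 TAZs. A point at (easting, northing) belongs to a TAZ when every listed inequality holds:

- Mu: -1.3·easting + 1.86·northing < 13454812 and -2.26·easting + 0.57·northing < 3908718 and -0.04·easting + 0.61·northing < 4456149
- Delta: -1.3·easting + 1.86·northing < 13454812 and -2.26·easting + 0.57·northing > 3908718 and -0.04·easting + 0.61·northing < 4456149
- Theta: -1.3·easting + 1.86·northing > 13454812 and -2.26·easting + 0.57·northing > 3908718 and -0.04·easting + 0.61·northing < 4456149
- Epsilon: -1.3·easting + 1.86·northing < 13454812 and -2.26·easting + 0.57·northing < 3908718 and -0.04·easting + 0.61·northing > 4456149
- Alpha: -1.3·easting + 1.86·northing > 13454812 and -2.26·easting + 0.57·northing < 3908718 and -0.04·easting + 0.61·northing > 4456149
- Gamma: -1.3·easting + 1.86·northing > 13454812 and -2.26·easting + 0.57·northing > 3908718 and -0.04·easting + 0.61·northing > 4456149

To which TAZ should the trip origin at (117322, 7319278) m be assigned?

-1.3·117322 + 1.86·7319278 = 13461338.480, which is > 13454812
-2.26·117322 + 0.57·7319278 = 3906840.740, which is < 3908718
-0.04·117322 + 0.61·7319278 = 4460066.700, which is > 4456149
This sign pattern matches Alpha.

Alpha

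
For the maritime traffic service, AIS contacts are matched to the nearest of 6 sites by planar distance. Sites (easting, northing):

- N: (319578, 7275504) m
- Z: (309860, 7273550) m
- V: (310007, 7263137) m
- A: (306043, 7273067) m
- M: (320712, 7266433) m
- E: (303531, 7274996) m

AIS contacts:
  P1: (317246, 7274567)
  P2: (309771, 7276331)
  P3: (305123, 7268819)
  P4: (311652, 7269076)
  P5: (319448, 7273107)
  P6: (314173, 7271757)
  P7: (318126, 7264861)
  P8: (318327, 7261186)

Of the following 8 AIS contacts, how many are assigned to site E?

P1 → N
P2 → Z
P3 → A
P4 → Z
P5 → N
P6 → Z
P7 → M
P8 → M
0 of the 8 go to E.

0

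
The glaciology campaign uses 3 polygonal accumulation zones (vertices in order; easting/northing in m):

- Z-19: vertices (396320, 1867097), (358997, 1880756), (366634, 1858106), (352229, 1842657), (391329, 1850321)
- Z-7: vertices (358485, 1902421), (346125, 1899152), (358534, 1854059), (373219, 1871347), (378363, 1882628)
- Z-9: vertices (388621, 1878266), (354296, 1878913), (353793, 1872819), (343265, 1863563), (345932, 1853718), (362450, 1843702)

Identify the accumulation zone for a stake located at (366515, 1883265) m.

Z-7

Cast a ray rightward from (366515, 1883265). For each polygon, the edges (by vertex number in listed order) whose endpoints lie on opposite sides of northing = 1883265, where each meets that height, and whether that is right or left of the point:
Z-19: no edge straddles that height → 0 crossings.
Z-7: 2–3 at easting≈350496.9 (left), 5–1 at easting≈377723.3 (right) → 1 crossing.
Z-9: no edge straddles that height → 0 crossings.
Only Z-7 has an odd count, so the point is inside Z-7.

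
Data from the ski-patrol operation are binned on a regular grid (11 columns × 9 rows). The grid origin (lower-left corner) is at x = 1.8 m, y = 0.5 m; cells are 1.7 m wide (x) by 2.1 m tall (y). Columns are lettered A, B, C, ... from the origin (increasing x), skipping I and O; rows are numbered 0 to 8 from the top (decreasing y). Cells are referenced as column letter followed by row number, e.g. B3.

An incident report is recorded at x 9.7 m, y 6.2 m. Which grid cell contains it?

E6

Column index: ⌊(9.7 − 1.8) / 1.7⌋ = ⌊4.647⌋ = 4 → column E
Row offset from origin: ⌊(6.2 − 0.5) / 2.1⌋ = ⌊2.714⌋ = 2 → row 6 (counted from top)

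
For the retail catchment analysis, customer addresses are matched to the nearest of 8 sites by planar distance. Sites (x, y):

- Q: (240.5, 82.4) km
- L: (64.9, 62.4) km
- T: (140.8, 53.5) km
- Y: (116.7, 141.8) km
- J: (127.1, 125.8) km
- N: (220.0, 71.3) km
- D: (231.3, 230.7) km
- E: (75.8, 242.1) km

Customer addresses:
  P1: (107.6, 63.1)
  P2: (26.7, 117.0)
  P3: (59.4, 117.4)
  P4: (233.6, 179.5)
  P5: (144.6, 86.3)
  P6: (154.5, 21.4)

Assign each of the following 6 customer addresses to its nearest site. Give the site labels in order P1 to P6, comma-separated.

T, L, L, D, T, T

P1 → T (d²=1194.40)
P2 → L (d²=4440.40)
P3 → L (d²=3055.25)
P4 → D (d²=2626.73)
P5 → T (d²=1090.28)
P6 → T (d²=1218.10)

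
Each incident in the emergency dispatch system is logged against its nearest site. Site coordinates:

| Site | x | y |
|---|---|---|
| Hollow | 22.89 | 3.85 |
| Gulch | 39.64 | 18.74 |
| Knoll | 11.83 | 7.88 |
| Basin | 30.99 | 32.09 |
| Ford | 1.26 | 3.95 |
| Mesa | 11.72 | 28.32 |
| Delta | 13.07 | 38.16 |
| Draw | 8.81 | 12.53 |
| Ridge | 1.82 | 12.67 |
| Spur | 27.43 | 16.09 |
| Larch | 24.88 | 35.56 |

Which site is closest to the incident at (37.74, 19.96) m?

Gulch

Squared distances to each site:
Hollow: 480.055; Gulch: 5.098; Knoll: 817.255; Basin: 192.699; Ford: 1587.111; Mesa: 746.930; Delta: 939.849; Draw: 892.150; Ridge: 1343.391; Spur: 121.273; Larch: 408.740.
Minimum at Gulch.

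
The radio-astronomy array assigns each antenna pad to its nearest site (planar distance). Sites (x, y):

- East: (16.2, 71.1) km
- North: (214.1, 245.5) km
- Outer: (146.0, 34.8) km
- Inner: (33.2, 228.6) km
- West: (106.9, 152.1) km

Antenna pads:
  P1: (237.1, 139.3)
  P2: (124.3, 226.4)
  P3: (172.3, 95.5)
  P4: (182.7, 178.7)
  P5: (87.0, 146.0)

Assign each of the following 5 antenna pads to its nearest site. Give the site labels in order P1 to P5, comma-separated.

P1 → North (d²=11807.44)
P2 → West (d²=5823.25)
P3 → Outer (d²=4376.18)
P4 → North (d²=5448.20)
P5 → West (d²=433.22)

North, West, Outer, North, West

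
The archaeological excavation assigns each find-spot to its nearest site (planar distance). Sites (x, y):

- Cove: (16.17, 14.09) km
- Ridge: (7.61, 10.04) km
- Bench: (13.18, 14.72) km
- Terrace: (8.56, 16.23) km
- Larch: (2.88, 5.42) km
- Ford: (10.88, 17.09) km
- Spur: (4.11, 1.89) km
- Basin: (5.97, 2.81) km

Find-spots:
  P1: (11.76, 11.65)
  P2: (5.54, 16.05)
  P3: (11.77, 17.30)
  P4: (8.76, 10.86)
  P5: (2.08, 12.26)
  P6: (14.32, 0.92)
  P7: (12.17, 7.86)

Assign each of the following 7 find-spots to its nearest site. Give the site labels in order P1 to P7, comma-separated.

P1 → Bench (d²=11.44)
P2 → Terrace (d²=9.15)
P3 → Ford (d²=0.84)
P4 → Ridge (d²=1.99)
P5 → Ridge (d²=35.51)
P6 → Basin (d²=73.29)
P7 → Ridge (d²=25.55)

Bench, Terrace, Ford, Ridge, Ridge, Basin, Ridge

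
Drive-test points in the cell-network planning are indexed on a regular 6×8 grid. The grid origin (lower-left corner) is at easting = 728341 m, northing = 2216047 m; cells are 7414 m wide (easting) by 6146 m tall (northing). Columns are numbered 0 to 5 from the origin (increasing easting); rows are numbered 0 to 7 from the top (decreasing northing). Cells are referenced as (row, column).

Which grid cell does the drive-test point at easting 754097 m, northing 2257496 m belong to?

(1, 3)

Column index: ⌊(754097 − 728341) / 7414⌋ = ⌊3.474⌋ = 3
Row offset from origin: ⌊(2257496 − 2216047) / 6146⌋ = ⌊6.744⌋ = 6 → row 1 (counted from top)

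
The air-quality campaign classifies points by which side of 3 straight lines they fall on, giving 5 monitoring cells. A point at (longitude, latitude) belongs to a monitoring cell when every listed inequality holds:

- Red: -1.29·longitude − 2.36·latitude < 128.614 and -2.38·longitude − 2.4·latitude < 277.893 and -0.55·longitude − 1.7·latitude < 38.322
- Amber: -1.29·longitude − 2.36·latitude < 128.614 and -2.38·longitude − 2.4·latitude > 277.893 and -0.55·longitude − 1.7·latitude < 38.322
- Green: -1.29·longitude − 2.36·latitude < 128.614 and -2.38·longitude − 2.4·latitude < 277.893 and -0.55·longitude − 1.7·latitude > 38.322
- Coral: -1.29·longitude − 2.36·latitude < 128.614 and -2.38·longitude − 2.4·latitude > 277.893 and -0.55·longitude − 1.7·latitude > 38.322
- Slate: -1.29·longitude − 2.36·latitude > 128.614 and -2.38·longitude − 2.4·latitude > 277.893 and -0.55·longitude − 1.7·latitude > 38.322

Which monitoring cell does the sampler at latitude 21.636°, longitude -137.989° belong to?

-1.29·-137.989 − 2.36·21.636 = 126.945, which is < 128.614
-2.38·-137.989 − 2.4·21.636 = 276.487, which is < 277.893
-0.55·-137.989 − 1.7·21.636 = 39.113, which is > 38.322
This sign pattern matches Green.

Green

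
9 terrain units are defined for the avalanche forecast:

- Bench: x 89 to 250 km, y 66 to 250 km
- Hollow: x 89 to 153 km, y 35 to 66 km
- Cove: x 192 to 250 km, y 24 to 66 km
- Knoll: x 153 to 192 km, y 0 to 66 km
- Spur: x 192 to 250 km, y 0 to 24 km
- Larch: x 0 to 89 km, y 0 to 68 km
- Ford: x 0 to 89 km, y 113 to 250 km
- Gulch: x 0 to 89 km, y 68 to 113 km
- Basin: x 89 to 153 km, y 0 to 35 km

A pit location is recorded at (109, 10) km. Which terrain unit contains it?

Basin

The point has x = 109 and y = 10.
Only Basin satisfies 89 ≤ x ≤ 153 and 0 ≤ y ≤ 35.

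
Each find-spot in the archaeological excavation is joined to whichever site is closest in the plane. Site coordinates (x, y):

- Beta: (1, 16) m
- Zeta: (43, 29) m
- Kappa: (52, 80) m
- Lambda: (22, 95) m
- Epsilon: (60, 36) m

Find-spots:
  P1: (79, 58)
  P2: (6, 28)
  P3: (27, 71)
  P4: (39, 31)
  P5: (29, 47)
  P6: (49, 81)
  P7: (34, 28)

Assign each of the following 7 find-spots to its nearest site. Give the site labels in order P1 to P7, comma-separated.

P1 → Epsilon (d²=845.00)
P2 → Beta (d²=169.00)
P3 → Lambda (d²=601.00)
P4 → Zeta (d²=20.00)
P5 → Zeta (d²=520.00)
P6 → Kappa (d²=10.00)
P7 → Zeta (d²=82.00)

Epsilon, Beta, Lambda, Zeta, Zeta, Kappa, Zeta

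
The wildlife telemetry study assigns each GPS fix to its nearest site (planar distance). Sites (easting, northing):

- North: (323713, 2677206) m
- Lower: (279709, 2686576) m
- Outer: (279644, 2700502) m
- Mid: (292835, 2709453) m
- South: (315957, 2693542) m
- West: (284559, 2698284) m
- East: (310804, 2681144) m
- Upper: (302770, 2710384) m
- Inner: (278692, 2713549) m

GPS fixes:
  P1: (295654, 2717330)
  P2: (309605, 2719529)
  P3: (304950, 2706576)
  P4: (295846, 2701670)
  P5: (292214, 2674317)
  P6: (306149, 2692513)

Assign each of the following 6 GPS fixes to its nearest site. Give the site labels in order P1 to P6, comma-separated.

P1 → Mid (d²=69993890.00)
P2 → Upper (d²=130348250.00)
P3 → Upper (d²=19253264.00)
P4 → Mid (d²=69641210.00)
P5 → Lower (d²=306658106.00)
P6 → South (d²=97255705.00)

Mid, Upper, Upper, Mid, Lower, South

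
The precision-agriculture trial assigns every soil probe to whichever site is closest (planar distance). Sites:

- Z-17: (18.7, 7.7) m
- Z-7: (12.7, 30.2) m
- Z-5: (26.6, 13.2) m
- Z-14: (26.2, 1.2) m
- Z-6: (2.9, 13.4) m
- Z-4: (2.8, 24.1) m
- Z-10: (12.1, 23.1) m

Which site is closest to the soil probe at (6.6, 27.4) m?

Squared distances to each site:
Z-17: 534.500; Z-7: 45.050; Z-5: 601.640; Z-14: 1070.600; Z-6: 209.690; Z-4: 25.330; Z-10: 48.740.
Minimum at Z-4.

Z-4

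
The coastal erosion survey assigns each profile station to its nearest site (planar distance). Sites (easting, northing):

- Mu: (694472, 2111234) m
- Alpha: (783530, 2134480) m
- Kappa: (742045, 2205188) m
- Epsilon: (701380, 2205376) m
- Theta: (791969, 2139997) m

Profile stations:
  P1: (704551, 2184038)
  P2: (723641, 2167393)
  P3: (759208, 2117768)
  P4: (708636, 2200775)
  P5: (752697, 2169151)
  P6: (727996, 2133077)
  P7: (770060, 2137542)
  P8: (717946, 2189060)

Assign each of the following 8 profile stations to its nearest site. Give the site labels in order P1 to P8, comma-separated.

Epsilon, Kappa, Alpha, Epsilon, Kappa, Mu, Alpha, Epsilon

P1 → Epsilon (d²=465365485.00)
P2 → Kappa (d²=1767169241.00)
P3 → Alpha (d²=870850628.00)
P4 → Epsilon (d²=73818737.00)
P5 → Kappa (d²=1412130473.00)
P6 → Mu (d²=1600975225.00)
P7 → Alpha (d²=190816744.00)
P8 → Epsilon (d²=540644212.00)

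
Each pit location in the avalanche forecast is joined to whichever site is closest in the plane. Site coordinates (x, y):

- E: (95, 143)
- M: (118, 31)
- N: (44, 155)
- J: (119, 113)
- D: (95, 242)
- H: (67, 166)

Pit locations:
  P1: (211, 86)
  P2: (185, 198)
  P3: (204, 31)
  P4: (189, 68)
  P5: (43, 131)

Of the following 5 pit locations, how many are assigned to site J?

1

P1 → J
P2 → D
P3 → M
P4 → M
P5 → N
1 of the 5 goes to J.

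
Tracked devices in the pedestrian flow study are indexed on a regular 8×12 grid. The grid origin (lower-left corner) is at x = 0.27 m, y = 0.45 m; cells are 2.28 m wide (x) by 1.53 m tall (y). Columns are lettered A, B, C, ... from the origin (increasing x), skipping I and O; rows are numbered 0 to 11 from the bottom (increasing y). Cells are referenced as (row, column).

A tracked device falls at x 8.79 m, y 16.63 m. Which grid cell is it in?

(10, D)

Column index: ⌊(8.79 − 0.27) / 2.28⌋ = ⌊3.737⌋ = 3 → column D
Row offset from origin: ⌊(16.63 − 0.45) / 1.53⌋ = ⌊10.575⌋ = 10 → row 10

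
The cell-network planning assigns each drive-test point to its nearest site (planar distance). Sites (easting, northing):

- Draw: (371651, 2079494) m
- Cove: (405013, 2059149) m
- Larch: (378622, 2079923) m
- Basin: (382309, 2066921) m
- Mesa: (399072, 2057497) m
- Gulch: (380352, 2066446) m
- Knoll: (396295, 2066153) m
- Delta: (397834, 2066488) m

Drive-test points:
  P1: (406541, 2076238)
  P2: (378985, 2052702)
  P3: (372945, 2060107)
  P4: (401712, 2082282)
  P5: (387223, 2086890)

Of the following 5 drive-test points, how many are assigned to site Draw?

0

P1 → Delta
P2 → Gulch
P3 → Gulch
P4 → Delta
P5 → Larch
0 of the 5 go to Draw.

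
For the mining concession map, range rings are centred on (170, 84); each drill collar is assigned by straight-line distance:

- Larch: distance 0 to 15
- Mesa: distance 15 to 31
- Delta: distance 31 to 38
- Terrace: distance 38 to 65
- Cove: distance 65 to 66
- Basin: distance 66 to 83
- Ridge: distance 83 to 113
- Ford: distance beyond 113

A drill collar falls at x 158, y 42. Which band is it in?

Distance = √((158−170)² + (42−84)²) = √(144.000 + 1764.000) = 43.681.
38 ≤ 43.681 < 65 → Terrace.

Terrace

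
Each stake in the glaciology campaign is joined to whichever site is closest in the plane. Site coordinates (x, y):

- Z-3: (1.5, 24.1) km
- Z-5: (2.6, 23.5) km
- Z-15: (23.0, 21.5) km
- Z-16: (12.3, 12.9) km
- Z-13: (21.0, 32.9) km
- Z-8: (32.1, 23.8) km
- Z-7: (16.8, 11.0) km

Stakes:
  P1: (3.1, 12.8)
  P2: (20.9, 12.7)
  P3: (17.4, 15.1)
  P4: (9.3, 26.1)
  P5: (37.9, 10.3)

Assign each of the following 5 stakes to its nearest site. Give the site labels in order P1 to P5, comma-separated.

P1 → Z-16 (d²=84.65)
P2 → Z-7 (d²=19.70)
P3 → Z-7 (d²=17.17)
P4 → Z-5 (d²=51.65)
P5 → Z-8 (d²=215.89)

Z-16, Z-7, Z-7, Z-5, Z-8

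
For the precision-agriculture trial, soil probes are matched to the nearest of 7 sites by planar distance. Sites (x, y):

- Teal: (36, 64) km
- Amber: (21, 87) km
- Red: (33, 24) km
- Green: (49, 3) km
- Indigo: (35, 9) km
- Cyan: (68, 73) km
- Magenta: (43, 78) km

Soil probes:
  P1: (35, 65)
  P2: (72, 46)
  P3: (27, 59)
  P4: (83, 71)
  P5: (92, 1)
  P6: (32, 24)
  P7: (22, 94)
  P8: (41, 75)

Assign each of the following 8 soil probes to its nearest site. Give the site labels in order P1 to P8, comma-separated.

Teal, Cyan, Teal, Cyan, Green, Red, Amber, Magenta

P1 → Teal (d²=2.00)
P2 → Cyan (d²=745.00)
P3 → Teal (d²=106.00)
P4 → Cyan (d²=229.00)
P5 → Green (d²=1853.00)
P6 → Red (d²=1.00)
P7 → Amber (d²=50.00)
P8 → Magenta (d²=13.00)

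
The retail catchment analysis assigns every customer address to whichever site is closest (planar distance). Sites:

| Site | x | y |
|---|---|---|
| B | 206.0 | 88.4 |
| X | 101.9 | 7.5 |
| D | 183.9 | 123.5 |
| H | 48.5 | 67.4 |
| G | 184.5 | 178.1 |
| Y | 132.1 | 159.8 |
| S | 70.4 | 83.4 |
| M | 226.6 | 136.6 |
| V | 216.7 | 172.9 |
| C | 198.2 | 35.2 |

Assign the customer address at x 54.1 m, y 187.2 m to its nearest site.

Y

Squared distances to each site:
B: 32835.050; X: 34576.930; D: 20905.730; H: 14383.400; G: 17086.970; Y: 6834.760; S: 11040.130; M: 32316.610; V: 26643.250; C: 43868.810.
Minimum at Y.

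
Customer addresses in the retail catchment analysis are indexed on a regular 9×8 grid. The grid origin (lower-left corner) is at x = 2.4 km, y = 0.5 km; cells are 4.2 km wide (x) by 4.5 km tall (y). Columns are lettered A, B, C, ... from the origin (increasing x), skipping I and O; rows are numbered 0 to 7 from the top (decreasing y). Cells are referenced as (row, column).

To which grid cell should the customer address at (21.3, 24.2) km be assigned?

Column index: ⌊(21.3 − 2.4) / 4.2⌋ = ⌊4.500⌋ = 4 → column E
Row offset from origin: ⌊(24.2 − 0.5) / 4.5⌋ = ⌊5.267⌋ = 5 → row 2 (counted from top)

(2, E)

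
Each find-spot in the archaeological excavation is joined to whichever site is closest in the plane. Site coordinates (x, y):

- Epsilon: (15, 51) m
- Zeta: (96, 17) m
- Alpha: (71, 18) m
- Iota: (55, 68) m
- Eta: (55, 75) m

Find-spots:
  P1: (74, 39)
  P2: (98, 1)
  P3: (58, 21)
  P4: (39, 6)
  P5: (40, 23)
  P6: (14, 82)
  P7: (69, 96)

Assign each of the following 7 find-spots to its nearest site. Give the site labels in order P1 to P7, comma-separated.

P1 → Alpha (d²=450.00)
P2 → Zeta (d²=260.00)
P3 → Alpha (d²=178.00)
P4 → Alpha (d²=1168.00)
P5 → Alpha (d²=986.00)
P6 → Epsilon (d²=962.00)
P7 → Eta (d²=637.00)

Alpha, Zeta, Alpha, Alpha, Alpha, Epsilon, Eta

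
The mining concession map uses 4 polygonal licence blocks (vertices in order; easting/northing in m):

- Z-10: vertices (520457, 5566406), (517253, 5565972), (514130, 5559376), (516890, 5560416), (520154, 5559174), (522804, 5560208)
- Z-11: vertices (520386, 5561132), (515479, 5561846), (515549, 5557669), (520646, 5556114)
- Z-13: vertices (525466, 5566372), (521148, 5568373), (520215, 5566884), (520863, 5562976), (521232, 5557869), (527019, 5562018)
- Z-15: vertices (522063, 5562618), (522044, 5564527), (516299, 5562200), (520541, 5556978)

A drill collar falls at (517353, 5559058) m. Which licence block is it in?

Z-11

Cast a ray rightward from (517353, 5559058). For each polygon, the edges (by vertex number in listed order) whose endpoints lie on opposite sides of northing = 5559058, where each meets that height, and whether that is right or left of the point:
Z-10: no edge straddles that height → 0 crossings.
Z-11: 2–3 at easting≈515525.7 (left), 4–1 at easting≈520493.5 (right) → 1 crossing.
Z-13: 4–5 at easting≈521146.1 (right), 5–6 at easting≈522890.4 (right) → 2 crossings.
Z-15: 3–4 at easting≈518851.3 (right), 4–1 at easting≈521102.3 (right) → 2 crossings.
Only Z-11 has an odd count, so the point is inside Z-11.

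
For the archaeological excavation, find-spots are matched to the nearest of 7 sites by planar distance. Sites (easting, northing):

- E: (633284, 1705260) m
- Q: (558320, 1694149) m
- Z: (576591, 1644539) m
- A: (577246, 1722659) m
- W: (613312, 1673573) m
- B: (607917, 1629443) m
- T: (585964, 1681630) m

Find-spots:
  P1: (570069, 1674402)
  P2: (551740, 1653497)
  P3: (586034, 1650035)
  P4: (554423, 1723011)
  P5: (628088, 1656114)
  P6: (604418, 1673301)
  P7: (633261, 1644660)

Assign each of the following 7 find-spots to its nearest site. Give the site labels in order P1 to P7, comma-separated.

T, Z, Z, A, W, W, B

P1 → T (d²=304895009.00)
P2 → Z (d²=697817965.00)
P3 → Z (d²=119376265.00)
P4 → A (d²=521013233.00)
P5 → W (d²=523146857.00)
P6 → W (d²=79177220.00)
P7 → B (d²=873875425.00)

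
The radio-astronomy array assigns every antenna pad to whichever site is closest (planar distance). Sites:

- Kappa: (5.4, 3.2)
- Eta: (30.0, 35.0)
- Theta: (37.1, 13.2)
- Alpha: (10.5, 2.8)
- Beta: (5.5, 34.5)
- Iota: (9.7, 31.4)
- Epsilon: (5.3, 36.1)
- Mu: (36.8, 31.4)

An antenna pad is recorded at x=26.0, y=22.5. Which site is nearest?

Eta

Squared distances to each site:
Kappa: 796.850; Eta: 172.250; Theta: 209.700; Alpha: 628.340; Beta: 564.250; Iota: 344.900; Epsilon: 613.450; Mu: 195.850.
Minimum at Eta.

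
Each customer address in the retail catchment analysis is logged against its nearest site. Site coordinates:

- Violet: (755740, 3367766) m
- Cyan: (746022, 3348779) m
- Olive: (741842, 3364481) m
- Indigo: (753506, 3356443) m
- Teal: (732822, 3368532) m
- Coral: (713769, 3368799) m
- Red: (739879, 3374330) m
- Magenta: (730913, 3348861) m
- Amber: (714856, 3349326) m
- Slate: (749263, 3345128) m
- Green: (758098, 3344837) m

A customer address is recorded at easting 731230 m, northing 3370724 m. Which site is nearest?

Squared distances to each site:
Violet: 609489864.000; Cyan: 700386289.000; Olive: 151589593.000; Indigo: 700167137.000; Teal: 7339328.000; Coral: 308592146.000; Red: 87808437.000; Magenta: 478091258.000; Amber: 725982280.000; Slate: 980344305.000; Green: 1392026193.000.
Minimum at Teal.

Teal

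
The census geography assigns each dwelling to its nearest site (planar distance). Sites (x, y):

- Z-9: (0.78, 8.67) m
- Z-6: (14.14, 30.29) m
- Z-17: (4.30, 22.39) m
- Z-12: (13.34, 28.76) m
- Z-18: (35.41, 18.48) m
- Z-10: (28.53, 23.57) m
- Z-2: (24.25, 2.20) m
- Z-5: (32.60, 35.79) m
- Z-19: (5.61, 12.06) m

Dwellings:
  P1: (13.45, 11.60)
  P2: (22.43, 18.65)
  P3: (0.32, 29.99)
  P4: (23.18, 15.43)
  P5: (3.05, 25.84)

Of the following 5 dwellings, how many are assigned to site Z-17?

2

P1 → Z-19
P2 → Z-10
P3 → Z-17
P4 → Z-10
P5 → Z-17
2 of the 5 go to Z-17.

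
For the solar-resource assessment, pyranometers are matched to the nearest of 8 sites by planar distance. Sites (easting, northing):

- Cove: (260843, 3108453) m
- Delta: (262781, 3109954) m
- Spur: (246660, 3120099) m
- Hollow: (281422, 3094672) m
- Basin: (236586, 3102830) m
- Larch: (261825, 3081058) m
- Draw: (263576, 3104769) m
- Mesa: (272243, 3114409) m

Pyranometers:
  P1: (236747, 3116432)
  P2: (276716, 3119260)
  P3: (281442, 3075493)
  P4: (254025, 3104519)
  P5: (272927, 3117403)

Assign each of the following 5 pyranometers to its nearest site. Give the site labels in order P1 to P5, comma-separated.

Spur, Mesa, Hollow, Cove, Mesa

P1 → Spur (d²=111714458.00)
P2 → Mesa (d²=43539930.00)
P3 → Hollow (d²=367834441.00)
P4 → Cove (d²=61961480.00)
P5 → Mesa (d²=9431892.00)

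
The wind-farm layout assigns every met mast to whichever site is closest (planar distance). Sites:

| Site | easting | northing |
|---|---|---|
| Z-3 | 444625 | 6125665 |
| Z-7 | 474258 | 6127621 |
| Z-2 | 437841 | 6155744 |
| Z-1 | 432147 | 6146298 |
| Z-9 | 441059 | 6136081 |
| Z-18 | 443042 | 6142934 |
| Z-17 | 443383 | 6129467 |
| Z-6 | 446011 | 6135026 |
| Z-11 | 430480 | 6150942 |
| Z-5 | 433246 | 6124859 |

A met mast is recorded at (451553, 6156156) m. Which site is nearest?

Z-2

Squared distances to each site:
Z-3: 977698265.000; Z-7: 1329763250.000; Z-2: 188188688.000; Z-1: 473773000.000; Z-9: 513129661.000; Z-18: 247258405.000; Z-17: 779051621.000; Z-6: 477190664.000; Z-11: 471257125.000; Z-5: 1314648458.000.
Minimum at Z-2.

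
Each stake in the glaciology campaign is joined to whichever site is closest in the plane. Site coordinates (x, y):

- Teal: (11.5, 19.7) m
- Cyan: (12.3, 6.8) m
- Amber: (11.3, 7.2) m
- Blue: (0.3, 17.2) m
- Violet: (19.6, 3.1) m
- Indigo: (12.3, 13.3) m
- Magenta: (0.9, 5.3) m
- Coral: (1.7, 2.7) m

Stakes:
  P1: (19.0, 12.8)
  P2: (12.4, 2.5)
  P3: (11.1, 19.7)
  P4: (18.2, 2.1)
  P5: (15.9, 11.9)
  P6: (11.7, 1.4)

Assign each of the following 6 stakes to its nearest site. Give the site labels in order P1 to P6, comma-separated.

Indigo, Cyan, Teal, Violet, Indigo, Cyan

P1 → Indigo (d²=45.14)
P2 → Cyan (d²=18.50)
P3 → Teal (d²=0.16)
P4 → Violet (d²=2.96)
P5 → Indigo (d²=14.92)
P6 → Cyan (d²=29.52)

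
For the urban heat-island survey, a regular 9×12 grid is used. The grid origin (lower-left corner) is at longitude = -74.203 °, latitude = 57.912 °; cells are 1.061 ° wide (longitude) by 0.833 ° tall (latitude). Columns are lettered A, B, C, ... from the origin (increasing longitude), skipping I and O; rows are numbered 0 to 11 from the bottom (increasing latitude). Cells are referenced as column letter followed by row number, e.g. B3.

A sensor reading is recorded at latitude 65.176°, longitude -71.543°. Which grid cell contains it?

Column index: ⌊(-71.543 − -74.203) / 1.061⌋ = ⌊2.507⌋ = 2 → column C
Row offset from origin: ⌊(65.176 − 57.912) / 0.833⌋ = ⌊8.720⌋ = 8 → row 8

C8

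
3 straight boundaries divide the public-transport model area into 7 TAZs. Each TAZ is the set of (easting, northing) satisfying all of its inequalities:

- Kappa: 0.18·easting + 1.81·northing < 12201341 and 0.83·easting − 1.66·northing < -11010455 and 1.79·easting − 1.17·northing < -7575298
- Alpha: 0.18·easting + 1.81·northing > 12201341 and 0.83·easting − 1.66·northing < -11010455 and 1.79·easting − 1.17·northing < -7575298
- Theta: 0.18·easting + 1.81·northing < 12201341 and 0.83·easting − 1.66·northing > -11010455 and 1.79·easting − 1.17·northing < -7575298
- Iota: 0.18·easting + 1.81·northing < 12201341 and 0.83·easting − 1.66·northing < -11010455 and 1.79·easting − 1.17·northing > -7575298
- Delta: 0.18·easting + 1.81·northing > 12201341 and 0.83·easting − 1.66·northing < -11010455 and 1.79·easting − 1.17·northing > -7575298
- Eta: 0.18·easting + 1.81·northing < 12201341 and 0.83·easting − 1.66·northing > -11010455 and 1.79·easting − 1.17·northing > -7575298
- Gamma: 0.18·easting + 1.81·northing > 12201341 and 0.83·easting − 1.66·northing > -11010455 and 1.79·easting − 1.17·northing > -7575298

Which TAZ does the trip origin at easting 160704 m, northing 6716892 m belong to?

0.18·160704 + 1.81·6716892 = 12186501.240, which is < 12201341
0.83·160704 − 1.66·6716892 = -11016656.400, which is < -11010455
1.79·160704 − 1.17·6716892 = -7571103.480, which is > -7575298
This sign pattern matches Iota.

Iota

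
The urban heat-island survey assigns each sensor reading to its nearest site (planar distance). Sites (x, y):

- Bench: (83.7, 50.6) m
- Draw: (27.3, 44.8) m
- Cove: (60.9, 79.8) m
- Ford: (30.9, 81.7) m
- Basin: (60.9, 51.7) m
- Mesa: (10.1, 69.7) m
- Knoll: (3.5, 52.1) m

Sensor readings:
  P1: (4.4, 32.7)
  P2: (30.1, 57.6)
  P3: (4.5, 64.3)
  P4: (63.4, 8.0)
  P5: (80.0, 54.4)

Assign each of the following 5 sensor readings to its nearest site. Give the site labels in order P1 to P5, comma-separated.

P1 → Knoll (d²=377.17)
P2 → Draw (d²=171.68)
P3 → Mesa (d²=60.52)
P4 → Basin (d²=1915.94)
P5 → Bench (d²=28.13)

Knoll, Draw, Mesa, Basin, Bench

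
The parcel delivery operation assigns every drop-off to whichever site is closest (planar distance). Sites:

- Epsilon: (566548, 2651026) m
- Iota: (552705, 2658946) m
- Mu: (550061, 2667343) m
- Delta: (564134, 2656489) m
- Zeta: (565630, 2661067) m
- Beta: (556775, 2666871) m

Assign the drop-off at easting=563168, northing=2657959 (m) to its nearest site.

Squared distances to each site:
Epsilon: 59490889.000; Iota: 110448538.000; Mu: 259852905.000; Delta: 3094056.000; Zeta: 15721108.000; Beta: 120294193.000.
Minimum at Delta.

Delta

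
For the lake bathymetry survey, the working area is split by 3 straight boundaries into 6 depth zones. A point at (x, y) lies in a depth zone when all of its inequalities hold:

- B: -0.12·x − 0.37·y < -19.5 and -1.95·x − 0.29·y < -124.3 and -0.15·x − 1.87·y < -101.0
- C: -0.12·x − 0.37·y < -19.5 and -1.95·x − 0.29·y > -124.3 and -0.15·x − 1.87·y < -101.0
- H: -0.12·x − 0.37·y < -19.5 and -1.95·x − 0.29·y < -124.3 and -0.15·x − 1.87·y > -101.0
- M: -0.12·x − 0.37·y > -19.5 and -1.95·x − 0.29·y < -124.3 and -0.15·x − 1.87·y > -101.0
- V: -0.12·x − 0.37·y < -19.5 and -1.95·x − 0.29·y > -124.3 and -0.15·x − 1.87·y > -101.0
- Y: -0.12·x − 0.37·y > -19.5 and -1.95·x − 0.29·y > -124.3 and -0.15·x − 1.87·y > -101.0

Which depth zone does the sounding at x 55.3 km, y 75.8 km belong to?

-0.12·55.3 − 0.37·75.8 = -34.682, which is < -19.5
-1.95·55.3 − 0.29·75.8 = -129.817, which is < -124.3
-0.15·55.3 − 1.87·75.8 = -150.041, which is < -101.0
This sign pattern matches B.

B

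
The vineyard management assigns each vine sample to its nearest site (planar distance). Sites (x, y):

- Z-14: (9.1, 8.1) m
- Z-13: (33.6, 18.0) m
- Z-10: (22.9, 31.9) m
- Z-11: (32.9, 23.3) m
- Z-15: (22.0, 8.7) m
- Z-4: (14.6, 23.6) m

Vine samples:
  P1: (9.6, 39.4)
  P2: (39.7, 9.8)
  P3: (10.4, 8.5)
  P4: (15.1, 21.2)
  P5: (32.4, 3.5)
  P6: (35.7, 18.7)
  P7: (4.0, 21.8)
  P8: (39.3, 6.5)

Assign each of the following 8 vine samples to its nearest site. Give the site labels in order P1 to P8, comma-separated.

Z-10, Z-13, Z-14, Z-4, Z-15, Z-13, Z-4, Z-13

P1 → Z-10 (d²=233.14)
P2 → Z-13 (d²=104.45)
P3 → Z-14 (d²=1.85)
P4 → Z-4 (d²=6.01)
P5 → Z-15 (d²=135.20)
P6 → Z-13 (d²=4.90)
P7 → Z-4 (d²=115.60)
P8 → Z-13 (d²=164.74)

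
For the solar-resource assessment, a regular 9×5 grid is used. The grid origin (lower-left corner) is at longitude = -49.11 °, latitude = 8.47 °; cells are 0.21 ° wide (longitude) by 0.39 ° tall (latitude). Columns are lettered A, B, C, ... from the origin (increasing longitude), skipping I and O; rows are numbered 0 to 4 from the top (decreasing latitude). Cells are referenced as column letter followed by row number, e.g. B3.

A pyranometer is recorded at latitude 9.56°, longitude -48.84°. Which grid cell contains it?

Column index: ⌊(-48.84 − -49.11) / 0.21⌋ = ⌊1.286⌋ = 1 → column B
Row offset from origin: ⌊(9.56 − 8.47) / 0.39⌋ = ⌊2.795⌋ = 2 → row 2 (counted from top)

B2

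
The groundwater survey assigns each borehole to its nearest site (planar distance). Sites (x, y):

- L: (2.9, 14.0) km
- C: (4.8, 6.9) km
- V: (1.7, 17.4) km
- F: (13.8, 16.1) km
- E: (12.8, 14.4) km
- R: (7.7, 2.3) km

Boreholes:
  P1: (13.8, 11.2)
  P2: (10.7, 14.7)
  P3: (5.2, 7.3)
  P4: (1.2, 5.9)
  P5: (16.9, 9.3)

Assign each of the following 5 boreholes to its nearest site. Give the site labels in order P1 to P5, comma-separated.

E, E, C, C, E

P1 → E (d²=11.24)
P2 → E (d²=4.50)
P3 → C (d²=0.32)
P4 → C (d²=13.96)
P5 → E (d²=42.82)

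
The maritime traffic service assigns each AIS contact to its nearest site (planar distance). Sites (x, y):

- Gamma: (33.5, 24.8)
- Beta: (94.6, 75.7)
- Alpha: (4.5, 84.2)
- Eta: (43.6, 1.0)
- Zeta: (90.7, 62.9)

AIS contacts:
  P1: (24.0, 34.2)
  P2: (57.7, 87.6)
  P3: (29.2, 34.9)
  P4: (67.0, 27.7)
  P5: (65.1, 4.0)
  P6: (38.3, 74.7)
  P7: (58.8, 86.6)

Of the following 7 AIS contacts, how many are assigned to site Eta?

P1 → Gamma
P2 → Beta
P3 → Gamma
P4 → Gamma
P5 → Eta
P6 → Alpha
P7 → Beta
1 of the 7 goes to Eta.

1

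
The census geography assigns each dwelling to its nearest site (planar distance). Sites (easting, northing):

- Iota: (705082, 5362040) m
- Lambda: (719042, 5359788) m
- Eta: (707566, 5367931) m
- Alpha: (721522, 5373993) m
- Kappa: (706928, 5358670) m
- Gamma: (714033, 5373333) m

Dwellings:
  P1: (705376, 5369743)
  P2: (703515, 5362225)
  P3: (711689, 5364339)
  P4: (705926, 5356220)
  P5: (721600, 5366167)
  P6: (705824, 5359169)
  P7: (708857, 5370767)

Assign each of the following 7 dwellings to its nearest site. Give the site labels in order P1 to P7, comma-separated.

Eta, Iota, Eta, Kappa, Lambda, Kappa, Eta

P1 → Eta (d²=8079444.00)
P2 → Iota (d²=2489714.00)
P3 → Eta (d²=29901593.00)
P4 → Kappa (d²=7006504.00)
P5 → Lambda (d²=47235005.00)
P6 → Kappa (d²=1467817.00)
P7 → Eta (d²=9709577.00)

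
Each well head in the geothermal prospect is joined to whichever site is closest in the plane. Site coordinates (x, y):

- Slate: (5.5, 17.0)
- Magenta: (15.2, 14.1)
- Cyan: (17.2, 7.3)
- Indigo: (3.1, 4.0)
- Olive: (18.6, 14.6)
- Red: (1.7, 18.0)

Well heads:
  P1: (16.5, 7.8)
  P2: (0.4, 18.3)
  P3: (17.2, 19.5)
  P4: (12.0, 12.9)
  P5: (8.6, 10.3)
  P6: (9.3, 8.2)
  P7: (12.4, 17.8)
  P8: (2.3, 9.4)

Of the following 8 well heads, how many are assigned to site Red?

P1 → Cyan
P2 → Red
P3 → Olive
P4 → Magenta
P5 → Slate
P6 → Indigo
P7 → Magenta
P8 → Indigo
1 of the 8 goes to Red.

1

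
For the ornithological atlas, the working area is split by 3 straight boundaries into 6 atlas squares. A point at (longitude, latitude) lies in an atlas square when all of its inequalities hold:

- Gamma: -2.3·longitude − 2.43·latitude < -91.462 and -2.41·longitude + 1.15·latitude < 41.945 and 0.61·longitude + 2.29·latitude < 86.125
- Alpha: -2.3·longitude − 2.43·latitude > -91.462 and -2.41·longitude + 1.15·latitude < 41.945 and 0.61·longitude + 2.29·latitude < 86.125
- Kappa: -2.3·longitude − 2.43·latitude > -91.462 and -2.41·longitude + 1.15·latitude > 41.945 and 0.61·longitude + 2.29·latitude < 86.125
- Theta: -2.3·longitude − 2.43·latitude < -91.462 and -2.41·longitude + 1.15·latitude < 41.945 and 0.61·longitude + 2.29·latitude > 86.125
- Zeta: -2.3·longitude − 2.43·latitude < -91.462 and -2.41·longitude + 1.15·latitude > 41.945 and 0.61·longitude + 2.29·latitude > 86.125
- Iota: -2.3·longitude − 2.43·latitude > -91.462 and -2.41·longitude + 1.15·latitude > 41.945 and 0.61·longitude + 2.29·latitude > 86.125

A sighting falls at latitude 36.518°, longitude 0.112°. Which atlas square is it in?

-2.3·0.112 − 2.43·36.518 = -88.996, which is > -91.462
-2.41·0.112 + 1.15·36.518 = 41.726, which is < 41.945
0.61·0.112 + 2.29·36.518 = 83.695, which is < 86.125
This sign pattern matches Alpha.

Alpha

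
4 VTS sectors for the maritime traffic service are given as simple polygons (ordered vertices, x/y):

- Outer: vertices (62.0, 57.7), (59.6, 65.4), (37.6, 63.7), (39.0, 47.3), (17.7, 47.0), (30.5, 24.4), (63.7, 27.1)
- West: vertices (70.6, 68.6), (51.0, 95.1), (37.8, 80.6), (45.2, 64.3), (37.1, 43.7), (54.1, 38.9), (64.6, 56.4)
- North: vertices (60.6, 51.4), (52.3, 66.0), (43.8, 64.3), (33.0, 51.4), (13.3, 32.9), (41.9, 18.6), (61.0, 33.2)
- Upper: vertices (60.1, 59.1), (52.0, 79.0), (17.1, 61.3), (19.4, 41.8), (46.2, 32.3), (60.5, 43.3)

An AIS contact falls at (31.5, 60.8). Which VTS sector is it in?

Cast a ray rightward from (31.5, 60.8). For each polygon, the edges (by vertex number in listed order) whose endpoints lie on opposite sides of y = 60.8, where each meets that height, and whether that is right or left of the point:
Outer: 1–2 at x≈61.03 (right), 3–4 at x≈37.85 (right) → 2 crossings.
West: 4–5 at x≈43.82 (right), 7–1 at x≈66.76 (right) → 2 crossings.
North: 1–2 at x≈55.26 (right), 3–4 at x≈40.87 (right) → 2 crossings.
Upper: 1–2 at x≈59.41 (right), 3–4 at x≈17.16 (left) → 1 crossing.
Only Upper has an odd count, so the point is inside Upper.

Upper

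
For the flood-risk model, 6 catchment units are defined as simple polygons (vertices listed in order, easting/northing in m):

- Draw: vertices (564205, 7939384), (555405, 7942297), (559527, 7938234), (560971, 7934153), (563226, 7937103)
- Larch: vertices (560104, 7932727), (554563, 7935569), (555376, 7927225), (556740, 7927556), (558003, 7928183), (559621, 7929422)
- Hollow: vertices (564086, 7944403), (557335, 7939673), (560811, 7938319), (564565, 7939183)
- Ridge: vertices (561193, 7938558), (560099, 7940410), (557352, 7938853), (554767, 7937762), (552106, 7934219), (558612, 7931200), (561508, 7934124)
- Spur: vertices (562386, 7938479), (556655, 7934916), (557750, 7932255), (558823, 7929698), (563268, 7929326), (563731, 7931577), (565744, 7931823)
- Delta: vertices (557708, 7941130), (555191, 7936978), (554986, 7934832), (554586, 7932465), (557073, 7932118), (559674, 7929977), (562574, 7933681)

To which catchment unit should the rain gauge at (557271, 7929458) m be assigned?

Cast a ray rightward from (557271, 7929458). For each polygon, the edges (by vertex number in listed order) whose endpoints lie on opposite sides of northing = 7929458, where each meets that height, and whether that is right or left of the point:
Draw: no edge straddles that height → 0 crossings.
Larch: 2–3 at easting≈555158.4 (left), 6–1 at easting≈559626.3 (right) → 1 crossing.
Hollow: no edge straddles that height → 0 crossings.
Ridge: no edge straddles that height → 0 crossings.
Spur: 4–5 at easting≈561690.7 (right), 5–6 at easting≈563295.2 (right) → 2 crossings.
Delta: no edge straddles that height → 0 crossings.
Only Larch has an odd count, so the point is inside Larch.

Larch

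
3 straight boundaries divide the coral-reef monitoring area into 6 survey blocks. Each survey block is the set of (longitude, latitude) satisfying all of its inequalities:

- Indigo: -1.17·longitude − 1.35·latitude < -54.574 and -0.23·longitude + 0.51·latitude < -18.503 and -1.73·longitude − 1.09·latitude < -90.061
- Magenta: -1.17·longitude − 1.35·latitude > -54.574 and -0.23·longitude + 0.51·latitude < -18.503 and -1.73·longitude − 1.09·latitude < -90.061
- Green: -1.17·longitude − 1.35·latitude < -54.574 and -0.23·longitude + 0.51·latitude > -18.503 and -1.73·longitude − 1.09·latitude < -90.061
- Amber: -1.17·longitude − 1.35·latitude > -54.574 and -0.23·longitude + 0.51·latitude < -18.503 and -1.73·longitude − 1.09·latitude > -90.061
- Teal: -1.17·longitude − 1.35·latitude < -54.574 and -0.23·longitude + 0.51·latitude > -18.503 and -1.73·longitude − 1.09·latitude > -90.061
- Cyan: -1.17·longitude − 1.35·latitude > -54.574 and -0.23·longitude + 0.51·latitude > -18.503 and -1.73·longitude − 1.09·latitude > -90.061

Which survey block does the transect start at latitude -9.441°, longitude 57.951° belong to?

-1.17·57.951 − 1.35·-9.441 = -55.057, which is < -54.574
-0.23·57.951 + 0.51·-9.441 = -18.144, which is > -18.503
-1.73·57.951 − 1.09·-9.441 = -89.965, which is > -90.061
This sign pattern matches Teal.

Teal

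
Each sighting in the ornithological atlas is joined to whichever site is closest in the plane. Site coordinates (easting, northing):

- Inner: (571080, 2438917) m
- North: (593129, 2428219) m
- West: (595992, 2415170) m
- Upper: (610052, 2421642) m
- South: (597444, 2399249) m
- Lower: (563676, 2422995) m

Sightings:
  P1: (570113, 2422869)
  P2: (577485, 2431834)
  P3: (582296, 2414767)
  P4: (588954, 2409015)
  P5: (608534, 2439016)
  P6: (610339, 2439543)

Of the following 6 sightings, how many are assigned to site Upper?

P1 → Lower
P2 → Inner
P3 → West
P4 → West
P5 → Upper
P6 → Upper
2 of the 6 go to Upper.

2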